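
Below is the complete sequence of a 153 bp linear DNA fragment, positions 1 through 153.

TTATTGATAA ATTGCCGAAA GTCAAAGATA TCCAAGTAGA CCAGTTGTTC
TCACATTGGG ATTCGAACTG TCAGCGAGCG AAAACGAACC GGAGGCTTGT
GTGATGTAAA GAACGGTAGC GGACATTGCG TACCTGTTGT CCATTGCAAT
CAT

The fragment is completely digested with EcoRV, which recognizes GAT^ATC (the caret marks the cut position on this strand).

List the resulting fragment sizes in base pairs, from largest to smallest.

The EcoRV site (GATATC) starts at position 27.
EcoRV cuts after base 3 of each site, so after position 29.
Linear molecule, 1 cut → 2 fragments:
  1–29 → 29 bp
  30–153 → 124 bp
Sorted largest to smallest: 124, 29 bp.

124, 29 bp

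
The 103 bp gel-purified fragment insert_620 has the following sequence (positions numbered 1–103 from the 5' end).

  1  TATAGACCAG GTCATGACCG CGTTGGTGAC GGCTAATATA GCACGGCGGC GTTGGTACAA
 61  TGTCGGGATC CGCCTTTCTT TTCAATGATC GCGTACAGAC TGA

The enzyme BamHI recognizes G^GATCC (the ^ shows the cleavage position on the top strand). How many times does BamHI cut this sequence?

GGATCC occurs starting at position 66.
BamHI cuts at 1 site.

1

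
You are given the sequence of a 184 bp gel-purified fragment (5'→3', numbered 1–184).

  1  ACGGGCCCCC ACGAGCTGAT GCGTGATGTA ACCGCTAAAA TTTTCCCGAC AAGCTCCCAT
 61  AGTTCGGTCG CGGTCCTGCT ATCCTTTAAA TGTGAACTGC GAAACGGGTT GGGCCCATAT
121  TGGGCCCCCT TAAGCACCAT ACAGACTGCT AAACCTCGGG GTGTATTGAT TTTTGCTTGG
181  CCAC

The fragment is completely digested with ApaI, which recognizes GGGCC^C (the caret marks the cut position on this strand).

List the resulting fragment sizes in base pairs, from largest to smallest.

108, 58, 11, 7 bp

ApaI sites (GGGCCC) start at positions 3, 111, 122.
ApaI cuts after base 5 of each site (before the last base), so after positions 7, 115, 126.
Linear molecule, 3 cuts → 4 fragments:
  1–7 → 7 bp
  8–115 → 108 bp
  116–126 → 11 bp
  127–184 → 58 bp
Sorted largest to smallest: 108, 58, 11, 7 bp.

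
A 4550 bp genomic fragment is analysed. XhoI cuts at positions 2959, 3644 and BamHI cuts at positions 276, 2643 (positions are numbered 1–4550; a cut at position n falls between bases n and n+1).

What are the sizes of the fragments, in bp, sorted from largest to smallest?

2367, 906, 685, 316, 276 bp

Combined cut positions (sorted): 276, 2643, 2959, 3644.
Linear molecule, 4 cuts → 5 fragments:
  276 − 0 = 276 bp
  2643 − 276 = 2367 bp
  2959 − 2643 = 316 bp
  3644 − 2959 = 685 bp
  4550 − 3644 = 906 bp
Sorted largest to smallest: 2367, 906, 685, 316, 276 bp.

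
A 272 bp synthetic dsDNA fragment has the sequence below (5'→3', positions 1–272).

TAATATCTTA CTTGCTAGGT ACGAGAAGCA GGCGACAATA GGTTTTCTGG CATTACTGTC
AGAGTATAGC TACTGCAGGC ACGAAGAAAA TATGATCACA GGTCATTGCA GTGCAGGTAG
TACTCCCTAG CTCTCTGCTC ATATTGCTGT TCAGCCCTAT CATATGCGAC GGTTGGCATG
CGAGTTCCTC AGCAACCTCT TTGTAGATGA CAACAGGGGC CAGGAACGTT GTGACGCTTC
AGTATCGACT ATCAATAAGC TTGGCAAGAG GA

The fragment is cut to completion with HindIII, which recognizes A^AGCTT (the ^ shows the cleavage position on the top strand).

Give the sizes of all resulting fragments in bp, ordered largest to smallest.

The HindIII site (AAGCTT) starts at position 257.
HindIII cuts after the first base of each site, so after position 257.
Linear molecule, 1 cut → 2 fragments:
  1–257 → 257 bp
  258–272 → 15 bp
Sorted largest to smallest: 257, 15 bp.

257, 15 bp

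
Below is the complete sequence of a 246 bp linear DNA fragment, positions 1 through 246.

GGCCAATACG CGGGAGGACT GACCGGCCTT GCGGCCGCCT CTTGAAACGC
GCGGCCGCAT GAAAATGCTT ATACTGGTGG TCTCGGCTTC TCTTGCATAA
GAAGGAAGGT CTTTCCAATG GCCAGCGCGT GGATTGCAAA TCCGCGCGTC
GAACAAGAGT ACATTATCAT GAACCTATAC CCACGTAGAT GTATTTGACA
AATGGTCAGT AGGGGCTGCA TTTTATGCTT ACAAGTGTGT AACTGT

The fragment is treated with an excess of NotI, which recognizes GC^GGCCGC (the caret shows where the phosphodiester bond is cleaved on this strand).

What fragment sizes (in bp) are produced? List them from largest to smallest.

NotI sites (GCGGCCGC) start at positions 31, 51.
NotI cuts after base 2 of each site, so after positions 32, 52.
Linear molecule, 2 cuts → 3 fragments:
  1–32 → 32 bp
  33–52 → 20 bp
  53–246 → 194 bp
Sorted largest to smallest: 194, 32, 20 bp.

194, 32, 20 bp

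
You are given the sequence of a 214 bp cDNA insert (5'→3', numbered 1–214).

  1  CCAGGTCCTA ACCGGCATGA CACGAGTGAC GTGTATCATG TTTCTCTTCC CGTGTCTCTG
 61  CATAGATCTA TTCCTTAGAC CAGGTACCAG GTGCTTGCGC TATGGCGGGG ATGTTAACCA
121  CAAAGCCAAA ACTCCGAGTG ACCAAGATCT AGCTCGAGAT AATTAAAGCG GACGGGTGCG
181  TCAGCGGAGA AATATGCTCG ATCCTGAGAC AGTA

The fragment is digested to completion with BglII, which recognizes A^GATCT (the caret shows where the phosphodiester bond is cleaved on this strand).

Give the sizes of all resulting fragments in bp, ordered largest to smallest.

BglII sites (AGATCT) start at positions 64, 145.
BglII cuts after the first base of each site, so after positions 64, 145.
Linear molecule, 2 cuts → 3 fragments:
  1–64 → 64 bp
  65–145 → 81 bp
  146–214 → 69 bp
Sorted largest to smallest: 81, 69, 64 bp.

81, 69, 64 bp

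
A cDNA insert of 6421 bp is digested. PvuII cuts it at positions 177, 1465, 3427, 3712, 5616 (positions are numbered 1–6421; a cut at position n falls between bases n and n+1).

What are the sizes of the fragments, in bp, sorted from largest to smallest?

1962, 1904, 1288, 805, 285, 177 bp

Linear molecule, 5 cuts → 6 fragments:
  177 − 0 = 177 bp
  1465 − 177 = 1288 bp
  3427 − 1465 = 1962 bp
  3712 − 3427 = 285 bp
  5616 − 3712 = 1904 bp
  6421 − 5616 = 805 bp
Sorted largest to smallest: 1962, 1904, 1288, 805, 285, 177 bp.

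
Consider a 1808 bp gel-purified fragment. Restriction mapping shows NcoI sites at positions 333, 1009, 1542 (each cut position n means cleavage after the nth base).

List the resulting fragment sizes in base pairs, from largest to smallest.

Linear molecule, 3 cuts → 4 fragments:
  333 − 0 = 333 bp
  1009 − 333 = 676 bp
  1542 − 1009 = 533 bp
  1808 − 1542 = 266 bp
Sorted largest to smallest: 676, 533, 333, 266 bp.

676, 533, 333, 266 bp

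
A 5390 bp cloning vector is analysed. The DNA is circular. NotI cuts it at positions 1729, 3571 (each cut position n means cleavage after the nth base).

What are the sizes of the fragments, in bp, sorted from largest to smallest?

3548, 1842 bp

Circular molecule, 2 cuts → 2 fragments:
  3571 − 1729 = 1842 bp
  wrap: 5390 − 3571 + 1729 = 3548 bp
Sorted largest to smallest: 3548, 1842 bp.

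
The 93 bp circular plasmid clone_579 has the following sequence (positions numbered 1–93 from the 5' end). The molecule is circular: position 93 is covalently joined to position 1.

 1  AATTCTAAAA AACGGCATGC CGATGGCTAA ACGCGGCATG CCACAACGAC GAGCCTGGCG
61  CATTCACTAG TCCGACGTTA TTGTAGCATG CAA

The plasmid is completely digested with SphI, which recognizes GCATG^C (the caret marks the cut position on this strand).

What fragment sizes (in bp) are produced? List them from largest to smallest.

SphI sites (GCATGC) start at positions 15, 36, 86.
SphI cuts after base 5 of each site (before the last base), so after positions 19, 40, 90.
Circular molecule, 3 cuts → 3 fragments:
  20–40 → 21 bp
  41–90 → 50 bp
  91–93 then 1–19 → 3 + 19 = 22 bp
Sorted largest to smallest: 50, 22, 21 bp.

50, 22, 21 bp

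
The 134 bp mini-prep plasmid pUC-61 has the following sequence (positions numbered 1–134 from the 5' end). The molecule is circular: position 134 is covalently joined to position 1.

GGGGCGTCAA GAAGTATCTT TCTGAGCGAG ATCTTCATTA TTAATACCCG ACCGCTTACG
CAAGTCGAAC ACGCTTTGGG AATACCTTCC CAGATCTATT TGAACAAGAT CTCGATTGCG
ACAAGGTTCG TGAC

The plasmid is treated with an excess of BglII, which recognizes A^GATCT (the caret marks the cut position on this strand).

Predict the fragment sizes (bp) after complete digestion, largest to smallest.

BglII sites (AGATCT) start at positions 29, 92, 107.
BglII cuts after the first base of each site, so after positions 29, 92, 107.
Circular molecule, 3 cuts → 3 fragments:
  30–92 → 63 bp
  93–107 → 15 bp
  108–134 then 1–29 → 27 + 29 = 56 bp
Sorted largest to smallest: 63, 56, 15 bp.

63, 56, 15 bp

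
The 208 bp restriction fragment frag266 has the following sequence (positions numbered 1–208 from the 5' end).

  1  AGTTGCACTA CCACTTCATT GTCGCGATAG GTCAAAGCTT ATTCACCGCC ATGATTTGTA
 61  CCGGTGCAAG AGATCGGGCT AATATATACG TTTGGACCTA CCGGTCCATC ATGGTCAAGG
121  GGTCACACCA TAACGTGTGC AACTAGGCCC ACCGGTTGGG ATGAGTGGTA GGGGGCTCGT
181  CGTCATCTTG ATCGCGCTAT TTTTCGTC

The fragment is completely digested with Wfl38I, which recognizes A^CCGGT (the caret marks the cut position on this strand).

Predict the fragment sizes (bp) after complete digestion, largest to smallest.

60, 57, 51, 40 bp

Wfl38I sites (ACCGGT) start at positions 60, 100, 151.
Wfl38I cuts after the first base of each site, so after positions 60, 100, 151.
Linear molecule, 3 cuts → 4 fragments:
  1–60 → 60 bp
  61–100 → 40 bp
  101–151 → 51 bp
  152–208 → 57 bp
Sorted largest to smallest: 60, 57, 51, 40 bp.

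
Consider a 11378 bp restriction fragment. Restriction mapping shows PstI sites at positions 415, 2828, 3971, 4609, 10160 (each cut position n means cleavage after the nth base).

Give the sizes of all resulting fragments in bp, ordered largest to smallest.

5551, 2413, 1218, 1143, 638, 415 bp

Linear molecule, 5 cuts → 6 fragments:
  415 − 0 = 415 bp
  2828 − 415 = 2413 bp
  3971 − 2828 = 1143 bp
  4609 − 3971 = 638 bp
  10160 − 4609 = 5551 bp
  11378 − 10160 = 1218 bp
Sorted largest to smallest: 5551, 2413, 1218, 1143, 638, 415 bp.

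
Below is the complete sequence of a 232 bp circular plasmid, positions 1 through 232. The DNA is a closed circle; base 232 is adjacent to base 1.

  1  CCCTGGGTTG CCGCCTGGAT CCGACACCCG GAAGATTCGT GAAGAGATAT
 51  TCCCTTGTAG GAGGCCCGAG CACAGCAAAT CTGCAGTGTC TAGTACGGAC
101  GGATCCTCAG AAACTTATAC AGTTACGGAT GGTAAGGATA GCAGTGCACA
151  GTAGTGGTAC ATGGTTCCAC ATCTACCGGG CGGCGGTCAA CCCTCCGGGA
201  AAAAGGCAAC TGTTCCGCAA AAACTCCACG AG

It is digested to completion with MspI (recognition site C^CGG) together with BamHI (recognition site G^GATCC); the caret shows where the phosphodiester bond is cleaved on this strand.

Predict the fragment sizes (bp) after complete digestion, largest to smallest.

75, 73, 54, 19, 11 bp

MspI sites (CCGG) start at positions 28, 176, 195.
MspI cuts after the first base of each site, so after positions 28, 176, 195.
BamHI sites (GGATCC) start at positions 17, 101.
BamHI cuts after the first base of each site, so after positions 17, 101.
Combined cut positions: 17, 28, 101, 176, 195.
Circular molecule, 5 cuts → 5 fragments:
  18–28 → 11 bp
  29–101 → 73 bp
  102–176 → 75 bp
  177–195 → 19 bp
  196–232 then 1–17 → 37 + 17 = 54 bp
Sorted largest to smallest: 75, 73, 54, 19, 11 bp.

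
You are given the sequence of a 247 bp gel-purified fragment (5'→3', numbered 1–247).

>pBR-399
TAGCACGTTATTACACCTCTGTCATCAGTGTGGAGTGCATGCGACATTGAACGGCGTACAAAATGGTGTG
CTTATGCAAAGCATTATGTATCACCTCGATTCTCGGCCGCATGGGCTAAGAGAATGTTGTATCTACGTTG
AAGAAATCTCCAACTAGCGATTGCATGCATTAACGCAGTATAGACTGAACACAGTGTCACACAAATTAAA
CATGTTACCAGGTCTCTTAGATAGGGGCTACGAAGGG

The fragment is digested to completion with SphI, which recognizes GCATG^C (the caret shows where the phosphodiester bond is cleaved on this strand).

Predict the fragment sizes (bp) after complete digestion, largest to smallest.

126, 80, 41 bp

SphI sites (GCATGC) start at positions 37, 163.
SphI cuts after base 5 of each site (before the last base), so after positions 41, 167.
Linear molecule, 2 cuts → 3 fragments:
  1–41 → 41 bp
  42–167 → 126 bp
  168–247 → 80 bp
Sorted largest to smallest: 126, 80, 41 bp.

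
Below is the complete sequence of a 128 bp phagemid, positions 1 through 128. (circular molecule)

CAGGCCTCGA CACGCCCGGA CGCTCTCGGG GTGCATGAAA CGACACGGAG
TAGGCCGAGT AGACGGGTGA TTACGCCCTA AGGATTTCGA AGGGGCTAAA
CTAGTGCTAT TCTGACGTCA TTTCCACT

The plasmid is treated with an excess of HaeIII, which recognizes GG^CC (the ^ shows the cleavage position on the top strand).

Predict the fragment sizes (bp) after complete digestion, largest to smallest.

78, 50 bp

HaeIII sites (GGCC) start at positions 3, 53.
HaeIII cuts after base 2 of each site, so after positions 4, 54.
Circular molecule, 2 cuts → 2 fragments:
  5–54 → 50 bp
  55–128 then 1–4 → 74 + 4 = 78 bp
Sorted largest to smallest: 78, 50 bp.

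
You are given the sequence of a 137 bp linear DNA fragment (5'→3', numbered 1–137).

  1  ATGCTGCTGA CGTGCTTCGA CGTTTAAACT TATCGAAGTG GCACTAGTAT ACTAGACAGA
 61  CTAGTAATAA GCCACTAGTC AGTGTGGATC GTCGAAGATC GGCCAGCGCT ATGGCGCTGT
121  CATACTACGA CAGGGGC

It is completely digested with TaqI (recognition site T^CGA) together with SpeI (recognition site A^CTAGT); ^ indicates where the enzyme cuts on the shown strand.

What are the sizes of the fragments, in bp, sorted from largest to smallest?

TaqI sites (TCGA) start at positions 17, 33, 92.
TaqI cuts after the first base of each site, so after positions 17, 33, 92.
SpeI sites (ACTAGT) start at positions 43, 60, 74.
SpeI cuts after the first base of each site, so after positions 43, 60, 74.
Combined cut positions: 17, 33, 43, 60, 74, 92.
Linear molecule, 6 cuts → 7 fragments:
  1–17 → 17 bp
  18–33 → 16 bp
  34–43 → 10 bp
  44–60 → 17 bp
  61–74 → 14 bp
  75–92 → 18 bp
  93–137 → 45 bp
Sorted largest to smallest: 45, 18, 17, 17, 16, 14, 10 bp.

45, 18, 17, 17, 16, 14, 10 bp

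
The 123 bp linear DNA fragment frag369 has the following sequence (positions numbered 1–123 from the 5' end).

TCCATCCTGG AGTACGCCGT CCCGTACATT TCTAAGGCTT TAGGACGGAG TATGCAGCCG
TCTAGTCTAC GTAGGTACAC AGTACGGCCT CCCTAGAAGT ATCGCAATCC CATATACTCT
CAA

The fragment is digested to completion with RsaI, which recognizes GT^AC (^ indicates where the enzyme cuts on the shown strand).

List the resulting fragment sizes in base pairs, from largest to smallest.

51, 40, 13, 12, 7 bp

RsaI sites (GTAC) start at positions 12, 24, 75, 82.
RsaI cuts after base 2 of each site, so after positions 13, 25, 76, 83.
Linear molecule, 4 cuts → 5 fragments:
  1–13 → 13 bp
  14–25 → 12 bp
  26–76 → 51 bp
  77–83 → 7 bp
  84–123 → 40 bp
Sorted largest to smallest: 51, 40, 13, 12, 7 bp.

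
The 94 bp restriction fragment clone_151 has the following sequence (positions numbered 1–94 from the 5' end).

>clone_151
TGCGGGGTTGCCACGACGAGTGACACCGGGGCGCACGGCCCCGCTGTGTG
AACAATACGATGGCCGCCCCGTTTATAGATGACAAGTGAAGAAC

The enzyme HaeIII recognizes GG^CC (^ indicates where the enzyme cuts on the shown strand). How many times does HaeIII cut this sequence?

2

GGCC occurs starting at positions 37, 62.
HaeIII cuts at 2 sites.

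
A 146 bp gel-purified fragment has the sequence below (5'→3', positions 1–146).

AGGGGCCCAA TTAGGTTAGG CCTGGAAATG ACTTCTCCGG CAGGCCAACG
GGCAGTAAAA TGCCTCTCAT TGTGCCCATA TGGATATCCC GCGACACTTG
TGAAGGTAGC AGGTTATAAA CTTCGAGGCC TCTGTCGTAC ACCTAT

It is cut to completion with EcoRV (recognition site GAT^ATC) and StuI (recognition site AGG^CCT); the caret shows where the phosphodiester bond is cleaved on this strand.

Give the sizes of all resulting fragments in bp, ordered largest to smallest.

The EcoRV site (GATATC) starts at position 83.
EcoRV cuts after base 3 of each site, so after position 85.
StuI sites (AGGCCT) start at positions 18, 126.
StuI cuts after base 3 of each site, so after positions 20, 128.
Combined cut positions: 20, 85, 128.
Linear molecule, 3 cuts → 4 fragments:
  1–20 → 20 bp
  21–85 → 65 bp
  86–128 → 43 bp
  129–146 → 18 bp
Sorted largest to smallest: 65, 43, 20, 18 bp.

65, 43, 20, 18 bp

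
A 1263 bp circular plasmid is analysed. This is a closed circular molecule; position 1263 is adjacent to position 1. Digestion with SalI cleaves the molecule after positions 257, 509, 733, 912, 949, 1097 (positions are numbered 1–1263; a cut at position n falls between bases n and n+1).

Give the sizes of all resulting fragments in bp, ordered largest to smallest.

Circular molecule, 6 cuts → 6 fragments:
  509 − 257 = 252 bp
  733 − 509 = 224 bp
  912 − 733 = 179 bp
  949 − 912 = 37 bp
  1097 − 949 = 148 bp
  wrap: 1263 − 1097 + 257 = 423 bp
Sorted largest to smallest: 423, 252, 224, 179, 148, 37 bp.

423, 252, 224, 179, 148, 37 bp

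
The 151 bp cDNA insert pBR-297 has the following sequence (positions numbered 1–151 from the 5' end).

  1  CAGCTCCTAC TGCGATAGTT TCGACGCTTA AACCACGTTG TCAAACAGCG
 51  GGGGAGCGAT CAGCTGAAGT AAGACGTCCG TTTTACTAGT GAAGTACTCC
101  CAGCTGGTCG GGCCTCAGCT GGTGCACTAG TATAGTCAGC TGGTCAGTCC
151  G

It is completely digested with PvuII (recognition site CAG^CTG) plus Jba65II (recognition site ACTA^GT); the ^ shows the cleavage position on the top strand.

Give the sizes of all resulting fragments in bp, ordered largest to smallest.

PvuII sites (CAGCTG) start at positions 61, 101, 116, 137.
PvuII cuts after base 3 of each site, so after positions 63, 103, 118, 139.
Jba65II sites (ACTAGT) start at positions 85, 126.
Jba65II cuts after base 4 of each site, so after positions 88, 129.
Combined cut positions: 63, 88, 103, 118, 129, 139.
Linear molecule, 6 cuts → 7 fragments:
  1–63 → 63 bp
  64–88 → 25 bp
  89–103 → 15 bp
  104–118 → 15 bp
  119–129 → 11 bp
  130–139 → 10 bp
  140–151 → 12 bp
Sorted largest to smallest: 63, 25, 15, 15, 12, 11, 10 bp.

63, 25, 15, 15, 12, 11, 10 bp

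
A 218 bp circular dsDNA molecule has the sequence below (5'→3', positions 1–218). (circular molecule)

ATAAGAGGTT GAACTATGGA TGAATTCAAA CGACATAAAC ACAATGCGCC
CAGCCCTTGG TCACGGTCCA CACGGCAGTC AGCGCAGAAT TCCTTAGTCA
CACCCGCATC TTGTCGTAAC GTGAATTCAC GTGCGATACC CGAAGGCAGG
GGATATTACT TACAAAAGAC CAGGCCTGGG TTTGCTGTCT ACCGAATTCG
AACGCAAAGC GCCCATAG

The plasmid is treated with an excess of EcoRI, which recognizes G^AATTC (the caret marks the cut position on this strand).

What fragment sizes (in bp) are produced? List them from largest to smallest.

71, 65, 46, 36 bp

EcoRI sites (GAATTC) start at positions 22, 87, 123, 194.
EcoRI cuts after the first base of each site, so after positions 22, 87, 123, 194.
Circular molecule, 4 cuts → 4 fragments:
  23–87 → 65 bp
  88–123 → 36 bp
  124–194 → 71 bp
  195–218 then 1–22 → 24 + 22 = 46 bp
Sorted largest to smallest: 71, 65, 46, 36 bp.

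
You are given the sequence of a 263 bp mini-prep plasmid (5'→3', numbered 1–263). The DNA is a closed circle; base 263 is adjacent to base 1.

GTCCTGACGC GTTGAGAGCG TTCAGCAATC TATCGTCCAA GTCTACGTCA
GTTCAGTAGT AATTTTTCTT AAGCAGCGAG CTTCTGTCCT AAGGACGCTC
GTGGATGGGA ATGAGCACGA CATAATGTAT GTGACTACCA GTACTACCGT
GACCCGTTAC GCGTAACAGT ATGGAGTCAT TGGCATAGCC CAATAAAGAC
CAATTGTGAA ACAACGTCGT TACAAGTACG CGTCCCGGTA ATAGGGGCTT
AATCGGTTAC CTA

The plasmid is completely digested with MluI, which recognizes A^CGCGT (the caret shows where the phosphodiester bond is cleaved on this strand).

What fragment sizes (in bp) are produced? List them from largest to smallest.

MluI sites (ACGCGT) start at positions 7, 159, 228.
MluI cuts after the first base of each site, so after positions 7, 159, 228.
Circular molecule, 3 cuts → 3 fragments:
  8–159 → 152 bp
  160–228 → 69 bp
  229–263 then 1–7 → 35 + 7 = 42 bp
Sorted largest to smallest: 152, 69, 42 bp.

152, 69, 42 bp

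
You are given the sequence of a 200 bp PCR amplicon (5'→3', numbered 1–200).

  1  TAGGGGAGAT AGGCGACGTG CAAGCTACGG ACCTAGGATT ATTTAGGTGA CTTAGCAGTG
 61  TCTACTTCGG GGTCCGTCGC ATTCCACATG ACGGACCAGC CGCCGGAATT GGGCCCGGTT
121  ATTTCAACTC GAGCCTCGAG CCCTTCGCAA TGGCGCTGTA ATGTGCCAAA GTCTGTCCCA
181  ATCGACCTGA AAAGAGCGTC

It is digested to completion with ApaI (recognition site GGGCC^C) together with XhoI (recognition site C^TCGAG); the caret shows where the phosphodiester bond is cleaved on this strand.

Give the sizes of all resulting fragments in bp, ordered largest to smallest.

115, 65, 13, 7 bp

The ApaI site (GGGCCC) starts at position 111.
ApaI cuts after base 5 of each site (before the last base), so after position 115.
XhoI sites (CTCGAG) start at positions 128, 135.
XhoI cuts after the first base of each site, so after positions 128, 135.
Combined cut positions: 115, 128, 135.
Linear molecule, 3 cuts → 4 fragments:
  1–115 → 115 bp
  116–128 → 13 bp
  129–135 → 7 bp
  136–200 → 65 bp
Sorted largest to smallest: 115, 65, 13, 7 bp.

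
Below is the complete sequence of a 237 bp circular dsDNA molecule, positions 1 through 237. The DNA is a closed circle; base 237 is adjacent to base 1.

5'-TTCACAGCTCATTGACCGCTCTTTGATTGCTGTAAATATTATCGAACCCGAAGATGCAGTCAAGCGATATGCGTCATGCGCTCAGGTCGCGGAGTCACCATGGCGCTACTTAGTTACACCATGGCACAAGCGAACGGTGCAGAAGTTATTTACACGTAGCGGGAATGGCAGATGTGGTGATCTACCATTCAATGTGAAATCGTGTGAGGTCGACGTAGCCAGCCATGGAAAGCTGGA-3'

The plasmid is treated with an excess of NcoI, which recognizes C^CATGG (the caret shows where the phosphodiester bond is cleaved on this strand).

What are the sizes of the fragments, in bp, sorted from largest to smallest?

112, 104, 21 bp

NcoI sites (CCATGG) start at positions 98, 119, 223.
NcoI cuts after the first base of each site, so after positions 98, 119, 223.
Circular molecule, 3 cuts → 3 fragments:
  99–119 → 21 bp
  120–223 → 104 bp
  224–237 then 1–98 → 14 + 98 = 112 bp
Sorted largest to smallest: 112, 104, 21 bp.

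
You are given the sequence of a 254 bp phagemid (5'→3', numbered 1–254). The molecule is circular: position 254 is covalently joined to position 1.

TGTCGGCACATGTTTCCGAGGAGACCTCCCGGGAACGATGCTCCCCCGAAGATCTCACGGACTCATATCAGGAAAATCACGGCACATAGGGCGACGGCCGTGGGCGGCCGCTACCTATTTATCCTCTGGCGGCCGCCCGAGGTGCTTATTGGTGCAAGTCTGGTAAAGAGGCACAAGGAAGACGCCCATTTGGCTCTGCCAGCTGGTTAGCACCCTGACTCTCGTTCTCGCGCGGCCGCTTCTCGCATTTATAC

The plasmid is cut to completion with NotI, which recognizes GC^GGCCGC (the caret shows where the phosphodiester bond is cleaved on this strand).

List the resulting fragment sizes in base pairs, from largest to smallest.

NotI sites (GCGGCCGC) start at positions 104, 129, 232.
NotI cuts after base 2 of each site, so after positions 105, 130, 233.
Circular molecule, 3 cuts → 3 fragments:
  106–130 → 25 bp
  131–233 → 103 bp
  234–254 then 1–105 → 21 + 105 = 126 bp
Sorted largest to smallest: 126, 103, 25 bp.

126, 103, 25 bp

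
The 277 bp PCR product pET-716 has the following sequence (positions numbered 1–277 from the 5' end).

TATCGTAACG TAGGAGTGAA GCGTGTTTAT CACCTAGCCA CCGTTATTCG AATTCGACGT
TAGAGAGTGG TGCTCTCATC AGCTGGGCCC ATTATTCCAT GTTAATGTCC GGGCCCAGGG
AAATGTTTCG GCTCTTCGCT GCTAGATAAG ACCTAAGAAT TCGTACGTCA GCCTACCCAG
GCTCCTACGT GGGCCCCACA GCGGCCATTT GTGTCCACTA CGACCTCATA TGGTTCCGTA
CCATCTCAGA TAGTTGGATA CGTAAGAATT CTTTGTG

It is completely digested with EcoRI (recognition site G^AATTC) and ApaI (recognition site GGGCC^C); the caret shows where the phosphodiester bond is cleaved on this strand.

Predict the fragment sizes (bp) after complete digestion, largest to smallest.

71, 50, 42, 39, 38, 26, 11 bp

EcoRI sites (GAATTC) start at positions 50, 157, 266.
EcoRI cuts after the first base of each site, so after positions 50, 157, 266.
ApaI sites (GGGCCC) start at positions 85, 111, 191.
ApaI cuts after base 5 of each site (before the last base), so after positions 89, 115, 195.
Combined cut positions: 50, 89, 115, 157, 195, 266.
Linear molecule, 6 cuts → 7 fragments:
  1–50 → 50 bp
  51–89 → 39 bp
  90–115 → 26 bp
  116–157 → 42 bp
  158–195 → 38 bp
  196–266 → 71 bp
  267–277 → 11 bp
Sorted largest to smallest: 71, 50, 42, 39, 38, 26, 11 bp.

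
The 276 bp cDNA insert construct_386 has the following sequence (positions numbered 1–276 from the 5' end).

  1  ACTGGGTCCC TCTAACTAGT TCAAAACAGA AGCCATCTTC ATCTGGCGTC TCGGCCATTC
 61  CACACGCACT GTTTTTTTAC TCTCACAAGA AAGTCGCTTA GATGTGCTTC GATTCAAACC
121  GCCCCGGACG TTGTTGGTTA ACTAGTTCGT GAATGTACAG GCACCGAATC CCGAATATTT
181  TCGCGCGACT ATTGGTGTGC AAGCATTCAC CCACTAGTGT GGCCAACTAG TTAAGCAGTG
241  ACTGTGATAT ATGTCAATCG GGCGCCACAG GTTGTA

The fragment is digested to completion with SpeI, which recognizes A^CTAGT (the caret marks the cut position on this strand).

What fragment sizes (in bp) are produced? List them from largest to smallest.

SpeI sites (ACTAGT) start at positions 15, 141, 213, 226.
SpeI cuts after the first base of each site, so after positions 15, 141, 213, 226.
Linear molecule, 4 cuts → 5 fragments:
  1–15 → 15 bp
  16–141 → 126 bp
  142–213 → 72 bp
  214–226 → 13 bp
  227–276 → 50 bp
Sorted largest to smallest: 126, 72, 50, 15, 13 bp.

126, 72, 50, 15, 13 bp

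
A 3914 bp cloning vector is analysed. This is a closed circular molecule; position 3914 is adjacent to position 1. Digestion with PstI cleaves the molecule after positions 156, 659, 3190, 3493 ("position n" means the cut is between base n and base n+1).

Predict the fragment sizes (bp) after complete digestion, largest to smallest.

Circular molecule, 4 cuts → 4 fragments:
  659 − 156 = 503 bp
  3190 − 659 = 2531 bp
  3493 − 3190 = 303 bp
  wrap: 3914 − 3493 + 156 = 577 bp
Sorted largest to smallest: 2531, 577, 503, 303 bp.

2531, 577, 503, 303 bp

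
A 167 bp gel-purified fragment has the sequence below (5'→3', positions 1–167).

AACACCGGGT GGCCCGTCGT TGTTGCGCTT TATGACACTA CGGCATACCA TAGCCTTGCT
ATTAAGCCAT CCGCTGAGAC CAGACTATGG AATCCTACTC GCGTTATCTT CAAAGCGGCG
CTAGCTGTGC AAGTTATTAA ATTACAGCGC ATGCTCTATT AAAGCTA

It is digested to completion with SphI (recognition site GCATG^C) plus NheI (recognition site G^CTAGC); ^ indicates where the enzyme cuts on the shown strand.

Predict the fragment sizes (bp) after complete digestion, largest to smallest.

The SphI site (GCATGC) starts at position 149.
SphI cuts after base 5 of each site (before the last base), so after position 153.
The NheI site (GCTAGC) starts at position 120.
NheI cuts after the first base of each site, so after position 120.
Combined cut positions: 120, 153.
Linear molecule, 2 cuts → 3 fragments:
  1–120 → 120 bp
  121–153 → 33 bp
  154–167 → 14 bp
Sorted largest to smallest: 120, 33, 14 bp.

120, 33, 14 bp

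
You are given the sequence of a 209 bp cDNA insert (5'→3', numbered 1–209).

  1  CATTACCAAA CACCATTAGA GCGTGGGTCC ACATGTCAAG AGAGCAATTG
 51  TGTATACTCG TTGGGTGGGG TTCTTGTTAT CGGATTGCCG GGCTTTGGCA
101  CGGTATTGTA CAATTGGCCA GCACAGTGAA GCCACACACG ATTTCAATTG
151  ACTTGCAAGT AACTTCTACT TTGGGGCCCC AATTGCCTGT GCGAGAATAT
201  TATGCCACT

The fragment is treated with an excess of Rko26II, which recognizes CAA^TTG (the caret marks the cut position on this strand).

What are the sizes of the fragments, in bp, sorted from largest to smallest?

66, 47, 35, 34, 27 bp

Rko26II sites (CAATTG) start at positions 45, 111, 145, 180.
Rko26II cuts after base 3 of each site, so after positions 47, 113, 147, 182.
Linear molecule, 4 cuts → 5 fragments:
  1–47 → 47 bp
  48–113 → 66 bp
  114–147 → 34 bp
  148–182 → 35 bp
  183–209 → 27 bp
Sorted largest to smallest: 66, 47, 35, 34, 27 bp.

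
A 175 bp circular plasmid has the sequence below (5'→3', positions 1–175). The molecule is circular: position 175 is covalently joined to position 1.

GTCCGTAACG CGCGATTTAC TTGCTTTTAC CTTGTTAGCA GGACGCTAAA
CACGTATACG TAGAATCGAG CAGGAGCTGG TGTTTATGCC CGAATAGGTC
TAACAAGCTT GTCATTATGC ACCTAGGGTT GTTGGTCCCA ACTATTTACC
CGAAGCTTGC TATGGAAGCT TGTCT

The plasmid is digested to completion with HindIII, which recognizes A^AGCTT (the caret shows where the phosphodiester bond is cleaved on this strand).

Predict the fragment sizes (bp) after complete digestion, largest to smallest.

HindIII sites (AAGCTT) start at positions 105, 153, 166.
HindIII cuts after the first base of each site, so after positions 105, 153, 166.
Circular molecule, 3 cuts → 3 fragments:
  106–153 → 48 bp
  154–166 → 13 bp
  167–175 then 1–105 → 9 + 105 = 114 bp
Sorted largest to smallest: 114, 48, 13 bp.

114, 48, 13 bp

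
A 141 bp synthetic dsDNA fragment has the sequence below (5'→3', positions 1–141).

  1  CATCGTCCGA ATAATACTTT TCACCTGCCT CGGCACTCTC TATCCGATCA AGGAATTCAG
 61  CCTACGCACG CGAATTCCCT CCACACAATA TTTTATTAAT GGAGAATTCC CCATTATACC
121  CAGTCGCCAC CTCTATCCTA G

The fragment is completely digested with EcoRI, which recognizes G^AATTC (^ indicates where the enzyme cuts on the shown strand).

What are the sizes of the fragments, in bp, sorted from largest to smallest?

53, 37, 32, 19 bp

EcoRI sites (GAATTC) start at positions 53, 72, 104.
EcoRI cuts after the first base of each site, so after positions 53, 72, 104.
Linear molecule, 3 cuts → 4 fragments:
  1–53 → 53 bp
  54–72 → 19 bp
  73–104 → 32 bp
  105–141 → 37 bp
Sorted largest to smallest: 53, 37, 32, 19 bp.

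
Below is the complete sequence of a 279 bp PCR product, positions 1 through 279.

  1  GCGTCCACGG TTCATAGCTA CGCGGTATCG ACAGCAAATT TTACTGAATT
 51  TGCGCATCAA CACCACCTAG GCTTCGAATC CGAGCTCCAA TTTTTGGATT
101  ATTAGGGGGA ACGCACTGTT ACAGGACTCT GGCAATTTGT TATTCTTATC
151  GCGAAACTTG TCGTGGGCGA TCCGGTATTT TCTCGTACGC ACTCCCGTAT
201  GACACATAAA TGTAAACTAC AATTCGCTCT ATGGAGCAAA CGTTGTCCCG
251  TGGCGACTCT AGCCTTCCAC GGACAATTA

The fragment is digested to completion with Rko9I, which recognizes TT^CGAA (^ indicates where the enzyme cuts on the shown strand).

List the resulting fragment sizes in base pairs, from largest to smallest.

The Rko9I site (TTCGAA) starts at position 73.
Rko9I cuts after base 2 of each site, so after position 74.
Linear molecule, 1 cut → 2 fragments:
  1–74 → 74 bp
  75–279 → 205 bp
Sorted largest to smallest: 205, 74 bp.

205, 74 bp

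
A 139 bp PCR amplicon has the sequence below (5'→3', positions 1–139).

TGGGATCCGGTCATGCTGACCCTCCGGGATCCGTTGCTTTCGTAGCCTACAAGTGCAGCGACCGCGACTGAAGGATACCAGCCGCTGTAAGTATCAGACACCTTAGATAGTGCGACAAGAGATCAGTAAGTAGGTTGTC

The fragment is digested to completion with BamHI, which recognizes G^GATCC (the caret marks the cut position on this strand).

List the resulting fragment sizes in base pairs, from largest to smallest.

112, 24, 3 bp

BamHI sites (GGATCC) start at positions 3, 27.
BamHI cuts after the first base of each site, so after positions 3, 27.
Linear molecule, 2 cuts → 3 fragments:
  1–3 → 3 bp
  4–27 → 24 bp
  28–139 → 112 bp
Sorted largest to smallest: 112, 24, 3 bp.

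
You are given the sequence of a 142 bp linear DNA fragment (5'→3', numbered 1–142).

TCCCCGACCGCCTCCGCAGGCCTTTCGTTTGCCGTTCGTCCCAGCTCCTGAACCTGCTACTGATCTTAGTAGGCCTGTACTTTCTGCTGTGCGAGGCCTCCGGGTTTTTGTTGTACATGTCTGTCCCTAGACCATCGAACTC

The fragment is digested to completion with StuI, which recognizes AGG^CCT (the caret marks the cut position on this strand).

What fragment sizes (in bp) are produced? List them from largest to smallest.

53, 46, 23, 20 bp

StuI sites (AGGCCT) start at positions 18, 71, 94.
StuI cuts after base 3 of each site, so after positions 20, 73, 96.
Linear molecule, 3 cuts → 4 fragments:
  1–20 → 20 bp
  21–73 → 53 bp
  74–96 → 23 bp
  97–142 → 46 bp
Sorted largest to smallest: 53, 46, 23, 20 bp.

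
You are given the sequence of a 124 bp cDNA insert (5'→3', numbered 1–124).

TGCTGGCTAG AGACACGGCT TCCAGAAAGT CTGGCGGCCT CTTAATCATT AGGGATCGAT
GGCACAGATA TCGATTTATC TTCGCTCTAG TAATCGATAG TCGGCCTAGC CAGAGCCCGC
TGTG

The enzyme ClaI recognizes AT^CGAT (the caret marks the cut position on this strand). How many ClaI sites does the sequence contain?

3

ATCGAT occurs starting at positions 55, 70, 93.
ClaI cuts at 3 sites.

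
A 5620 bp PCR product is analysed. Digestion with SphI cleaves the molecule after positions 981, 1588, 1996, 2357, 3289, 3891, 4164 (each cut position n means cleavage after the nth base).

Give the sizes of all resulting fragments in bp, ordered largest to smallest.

Linear molecule, 7 cuts → 8 fragments:
  981 − 0 = 981 bp
  1588 − 981 = 607 bp
  1996 − 1588 = 408 bp
  2357 − 1996 = 361 bp
  3289 − 2357 = 932 bp
  3891 − 3289 = 602 bp
  4164 − 3891 = 273 bp
  5620 − 4164 = 1456 bp
Sorted largest to smallest: 1456, 981, 932, 607, 602, 408, 361, 273 bp.

1456, 981, 932, 607, 602, 408, 361, 273 bp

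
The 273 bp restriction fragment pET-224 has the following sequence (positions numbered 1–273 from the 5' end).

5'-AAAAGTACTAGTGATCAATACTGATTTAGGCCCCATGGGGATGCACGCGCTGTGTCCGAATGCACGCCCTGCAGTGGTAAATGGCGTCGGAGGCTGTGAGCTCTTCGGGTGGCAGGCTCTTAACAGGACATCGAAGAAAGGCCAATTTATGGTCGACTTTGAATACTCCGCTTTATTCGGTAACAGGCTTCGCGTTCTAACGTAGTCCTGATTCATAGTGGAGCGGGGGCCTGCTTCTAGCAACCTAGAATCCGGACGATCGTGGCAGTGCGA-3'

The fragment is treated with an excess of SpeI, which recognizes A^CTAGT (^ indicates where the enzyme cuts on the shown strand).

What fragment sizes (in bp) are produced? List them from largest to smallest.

The SpeI site (ACTAGT) starts at position 7.
SpeI cuts after the first base of each site, so after position 7.
Linear molecule, 1 cut → 2 fragments:
  1–7 → 7 bp
  8–273 → 266 bp
Sorted largest to smallest: 266, 7 bp.

266, 7 bp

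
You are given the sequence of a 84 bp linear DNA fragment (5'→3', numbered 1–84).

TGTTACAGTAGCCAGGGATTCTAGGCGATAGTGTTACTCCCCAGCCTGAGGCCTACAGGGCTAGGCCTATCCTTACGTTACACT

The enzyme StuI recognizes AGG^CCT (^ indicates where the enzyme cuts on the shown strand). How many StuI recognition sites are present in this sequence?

AGGCCT occurs starting at positions 49, 63.
StuI cuts at 2 sites.

2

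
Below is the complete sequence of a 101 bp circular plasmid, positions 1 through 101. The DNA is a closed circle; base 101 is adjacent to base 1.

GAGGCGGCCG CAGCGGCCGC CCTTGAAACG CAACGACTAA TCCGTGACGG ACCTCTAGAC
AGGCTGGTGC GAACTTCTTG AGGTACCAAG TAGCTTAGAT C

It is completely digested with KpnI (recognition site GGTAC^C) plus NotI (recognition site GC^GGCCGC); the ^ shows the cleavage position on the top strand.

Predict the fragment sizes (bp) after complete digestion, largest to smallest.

The KpnI site (GGTACC) starts at position 82.
KpnI cuts after base 5 of each site (before the last base), so after position 86.
NotI sites (GCGGCCGC) start at positions 4, 13.
NotI cuts after base 2 of each site, so after positions 5, 14.
Combined cut positions: 5, 14, 86.
Circular molecule, 3 cuts → 3 fragments:
  6–14 → 9 bp
  15–86 → 72 bp
  87–101 then 1–5 → 15 + 5 = 20 bp
Sorted largest to smallest: 72, 20, 9 bp.

72, 20, 9 bp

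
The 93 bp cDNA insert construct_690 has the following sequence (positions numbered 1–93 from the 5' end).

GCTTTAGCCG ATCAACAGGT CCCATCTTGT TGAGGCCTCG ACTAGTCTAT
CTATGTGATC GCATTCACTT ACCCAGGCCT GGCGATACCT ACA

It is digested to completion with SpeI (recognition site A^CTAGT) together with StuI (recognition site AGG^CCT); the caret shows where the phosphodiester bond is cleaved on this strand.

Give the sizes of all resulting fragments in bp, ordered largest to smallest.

36, 35, 16, 6 bp

The SpeI site (ACTAGT) starts at position 41.
SpeI cuts after the first base of each site, so after position 41.
StuI sites (AGGCCT) start at positions 33, 75.
StuI cuts after base 3 of each site, so after positions 35, 77.
Combined cut positions: 35, 41, 77.
Linear molecule, 3 cuts → 4 fragments:
  1–35 → 35 bp
  36–41 → 6 bp
  42–77 → 36 bp
  78–93 → 16 bp
Sorted largest to smallest: 36, 35, 16, 6 bp.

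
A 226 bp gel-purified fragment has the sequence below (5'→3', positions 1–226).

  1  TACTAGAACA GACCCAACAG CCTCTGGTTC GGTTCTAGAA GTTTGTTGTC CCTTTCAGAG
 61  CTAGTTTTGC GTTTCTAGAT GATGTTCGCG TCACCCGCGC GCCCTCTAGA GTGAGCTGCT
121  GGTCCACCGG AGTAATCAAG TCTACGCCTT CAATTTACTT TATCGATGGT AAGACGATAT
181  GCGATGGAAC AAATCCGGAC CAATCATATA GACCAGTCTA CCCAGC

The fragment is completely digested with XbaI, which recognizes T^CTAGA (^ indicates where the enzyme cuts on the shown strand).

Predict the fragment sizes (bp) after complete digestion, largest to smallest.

XbaI sites (TCTAGA) start at positions 34, 74, 105.
XbaI cuts after the first base of each site, so after positions 34, 74, 105.
Linear molecule, 3 cuts → 4 fragments:
  1–34 → 34 bp
  35–74 → 40 bp
  75–105 → 31 bp
  106–226 → 121 bp
Sorted largest to smallest: 121, 40, 34, 31 bp.

121, 40, 34, 31 bp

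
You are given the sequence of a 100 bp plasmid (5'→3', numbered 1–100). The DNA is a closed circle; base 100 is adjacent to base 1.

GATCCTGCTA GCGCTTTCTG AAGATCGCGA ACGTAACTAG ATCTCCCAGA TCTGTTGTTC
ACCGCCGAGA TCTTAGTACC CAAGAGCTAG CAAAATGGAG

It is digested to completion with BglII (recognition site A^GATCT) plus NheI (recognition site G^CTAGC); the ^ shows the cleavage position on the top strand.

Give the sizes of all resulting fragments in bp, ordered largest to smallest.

32, 21, 20, 18, 9 bp

BglII sites (AGATCT) start at positions 39, 48, 68.
BglII cuts after the first base of each site, so after positions 39, 48, 68.
NheI sites (GCTAGC) start at positions 7, 86.
NheI cuts after the first base of each site, so after positions 7, 86.
Combined cut positions: 7, 39, 48, 68, 86.
Circular molecule, 5 cuts → 5 fragments:
  8–39 → 32 bp
  40–48 → 9 bp
  49–68 → 20 bp
  69–86 → 18 bp
  87–100 then 1–7 → 14 + 7 = 21 bp
Sorted largest to smallest: 32, 21, 20, 18, 9 bp.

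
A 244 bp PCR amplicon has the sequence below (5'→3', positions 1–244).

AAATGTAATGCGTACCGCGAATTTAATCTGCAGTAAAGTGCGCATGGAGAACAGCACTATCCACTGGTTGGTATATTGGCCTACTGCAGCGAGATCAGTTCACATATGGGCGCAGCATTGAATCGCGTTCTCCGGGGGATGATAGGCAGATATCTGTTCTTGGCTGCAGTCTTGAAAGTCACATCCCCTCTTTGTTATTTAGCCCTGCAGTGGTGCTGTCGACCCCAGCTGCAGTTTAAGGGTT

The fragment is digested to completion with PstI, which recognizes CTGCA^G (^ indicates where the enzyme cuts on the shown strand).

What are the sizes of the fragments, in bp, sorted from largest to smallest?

80, 56, 41, 32, 24, 11 bp

PstI sites (CTGCAG) start at positions 28, 84, 164, 205, 229.
PstI cuts after base 5 of each site (before the last base), so after positions 32, 88, 168, 209, 233.
Linear molecule, 5 cuts → 6 fragments:
  1–32 → 32 bp
  33–88 → 56 bp
  89–168 → 80 bp
  169–209 → 41 bp
  210–233 → 24 bp
  234–244 → 11 bp
Sorted largest to smallest: 80, 56, 41, 32, 24, 11 bp.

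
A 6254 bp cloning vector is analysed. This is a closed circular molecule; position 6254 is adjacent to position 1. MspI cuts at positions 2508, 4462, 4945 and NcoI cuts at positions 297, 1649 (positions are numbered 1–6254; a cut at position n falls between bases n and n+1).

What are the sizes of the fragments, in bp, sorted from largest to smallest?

Combined cut positions (sorted): 297, 1649, 2508, 4462, 4945.
Circular molecule, 5 cuts → 5 fragments:
  1649 − 297 = 1352 bp
  2508 − 1649 = 859 bp
  4462 − 2508 = 1954 bp
  4945 − 4462 = 483 bp
  wrap: 6254 − 4945 + 297 = 1606 bp
Sorted largest to smallest: 1954, 1606, 1352, 859, 483 bp.

1954, 1606, 1352, 859, 483 bp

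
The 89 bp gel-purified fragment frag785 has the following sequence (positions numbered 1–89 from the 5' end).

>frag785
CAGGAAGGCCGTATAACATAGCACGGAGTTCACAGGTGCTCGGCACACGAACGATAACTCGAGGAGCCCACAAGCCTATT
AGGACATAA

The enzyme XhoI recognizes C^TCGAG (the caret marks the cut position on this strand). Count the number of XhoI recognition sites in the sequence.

1

CTCGAG occurs starting at position 58.
XhoI cuts at 1 site.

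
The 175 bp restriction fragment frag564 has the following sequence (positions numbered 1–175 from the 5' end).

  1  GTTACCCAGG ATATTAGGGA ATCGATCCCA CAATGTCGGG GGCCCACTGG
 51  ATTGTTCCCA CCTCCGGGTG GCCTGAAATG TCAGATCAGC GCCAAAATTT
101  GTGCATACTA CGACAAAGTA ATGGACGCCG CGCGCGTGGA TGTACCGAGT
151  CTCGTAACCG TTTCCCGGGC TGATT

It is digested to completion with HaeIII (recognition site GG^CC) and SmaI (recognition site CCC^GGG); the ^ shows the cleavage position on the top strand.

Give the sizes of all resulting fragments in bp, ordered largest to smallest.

95, 42, 29, 9 bp

HaeIII sites (GGCC) start at positions 41, 70.
HaeIII cuts after base 2 of each site, so after positions 42, 71.
The SmaI site (CCCGGG) starts at position 164.
SmaI cuts after base 3 of each site, so after position 166.
Combined cut positions: 42, 71, 166.
Linear molecule, 3 cuts → 4 fragments:
  1–42 → 42 bp
  43–71 → 29 bp
  72–166 → 95 bp
  167–175 → 9 bp
Sorted largest to smallest: 95, 42, 29, 9 bp.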